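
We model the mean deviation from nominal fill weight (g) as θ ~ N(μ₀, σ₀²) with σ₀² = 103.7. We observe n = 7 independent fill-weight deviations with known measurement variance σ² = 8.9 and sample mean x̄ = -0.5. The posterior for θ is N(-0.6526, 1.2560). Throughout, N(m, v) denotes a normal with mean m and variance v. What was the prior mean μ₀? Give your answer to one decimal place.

μ₀ = -13.1

With known observation variance, the Normal–Normal posterior has precision τ_n = τ₀ + n/σ² and mean μ_n = (τ₀μ₀ + (n/σ²)x̄)/τ_n.
Here τ₀ = 1/103.7 = 0.009643 and τ_data = 7/8.9 = 0.786517, so τ_n = 0.796160.
Rearranging for μ₀: μ₀ = (μ_n·τ_n − τ_data·x̄)/τ₀ = (-0.6526·0.796160 − 0.786517·-0.5) / 0.009643 = -0.126316/0.009643 ≈ -13.1.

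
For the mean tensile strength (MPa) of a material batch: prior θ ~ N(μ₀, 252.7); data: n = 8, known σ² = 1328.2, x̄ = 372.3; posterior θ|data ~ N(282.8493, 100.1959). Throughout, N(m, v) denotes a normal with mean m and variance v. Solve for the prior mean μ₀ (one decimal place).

The posterior mean is a precision-weighted average: μ_n = (τ₀μ₀ + τ_data·x̄)/(τ₀+τ_data), with τ₀=1/σ₀² and τ_data=n/σ².
Here τ₀ = 1/252.7 = 0.003957 and τ_data = 8/1328.2 = 0.006023, so τ_n = 0.009980.
Rearranging for μ₀: μ₀ = (μ_n·τ_n − τ_data·x̄)/τ₀ = (282.8493·0.009980 − 0.006023·372.3) / 0.003957 = 0.580473/0.003957 ≈ 146.7.

μ₀ = 146.7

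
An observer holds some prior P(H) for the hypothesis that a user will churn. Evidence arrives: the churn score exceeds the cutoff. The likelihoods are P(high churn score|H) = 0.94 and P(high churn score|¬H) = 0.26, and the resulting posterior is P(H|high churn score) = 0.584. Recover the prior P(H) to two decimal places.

P(H) = 0.28

Bayes' rule in odds form gives O(H|E) = O(H)·[P(E|H)/P(E|¬H)], hence O(H) = O(H|E)/LR.
Posterior odds = 0.584/(1−0.584) = 1.4038. LR = 0.94/0.26 = 3.6154.
Prior odds = 1.4038/3.6154 = 0.3883, so P(H) = 0.3883/(1+0.3883) ≈ 0.28.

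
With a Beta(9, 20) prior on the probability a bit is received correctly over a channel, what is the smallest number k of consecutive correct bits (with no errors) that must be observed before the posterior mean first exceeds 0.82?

k = 83

After k correct bits and 0 errors the posterior is Beta(9+k, 20), with mean (9+k)/(9+20+k).
Set (9+k)/(29+k) > 0.82 and solve: k > (0.82·29 − 9)/(1 − 0.82) = 82.111.
The smallest integer exceeding 82.111 is 83, and checking k=83: (92)/(112) = 0.8214 > 0.82.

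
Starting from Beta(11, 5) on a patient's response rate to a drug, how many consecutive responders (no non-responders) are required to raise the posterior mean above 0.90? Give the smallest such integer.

After k responders and 0 non-responders the posterior is Beta(11+k, 5), with mean (11+k)/(11+5+k).
Set (11+k)/(16+k) > 0.90 and solve: k > (0.90·16 − 11)/(1 − 0.90) = 34.000.
The smallest integer exceeding 34.000 is 35, and checking k=35: (46)/(51) = 0.9020 > 0.90.

k = 35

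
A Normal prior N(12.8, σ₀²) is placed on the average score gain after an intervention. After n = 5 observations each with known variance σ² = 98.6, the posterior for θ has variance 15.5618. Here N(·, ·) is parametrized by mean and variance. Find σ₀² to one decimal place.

σ₀² = 73.8

Posterior precision equals prior precision plus data precision: 1/σ_n² = 1/σ₀² + n/σ².
So 1/σ₀² = 1/15.5618 − 5/98.6 = 0.064260 − 0.050710 = 0.013550.
Hence σ₀² = 1/0.013550 ≈ 73.8.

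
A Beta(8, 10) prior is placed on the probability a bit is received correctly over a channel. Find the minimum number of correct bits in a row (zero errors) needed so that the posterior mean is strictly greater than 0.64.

After k correct bits and 0 errors the posterior is Beta(8+k, 10), with mean (8+k)/(8+10+k).
Set (8+k)/(18+k) > 0.64 and solve: k > (0.64·18 − 8)/(1 − 0.64) = 9.778.
The smallest integer exceeding 9.778 is 10.

k = 10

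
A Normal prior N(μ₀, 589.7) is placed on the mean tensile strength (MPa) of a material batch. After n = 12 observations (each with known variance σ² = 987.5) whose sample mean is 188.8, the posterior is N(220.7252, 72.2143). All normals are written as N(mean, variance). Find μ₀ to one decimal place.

μ₀ = 449.5

With known observation variance, the Normal–Normal posterior has precision τ_n = τ₀ + n/σ² and mean μ_n = (τ₀μ₀ + (n/σ²)x̄)/τ_n.
Here τ₀ = 1/589.7 = 0.001696 and τ_data = 12/987.5 = 0.012152, so τ_n = 0.013848.
Rearranging for μ₀: μ₀ = (μ_n·τ_n − τ_data·x̄)/τ₀ = (220.7252·0.013848 − 0.012152·188.8) / 0.001696 = 0.762305/0.001696 ≈ 449.5.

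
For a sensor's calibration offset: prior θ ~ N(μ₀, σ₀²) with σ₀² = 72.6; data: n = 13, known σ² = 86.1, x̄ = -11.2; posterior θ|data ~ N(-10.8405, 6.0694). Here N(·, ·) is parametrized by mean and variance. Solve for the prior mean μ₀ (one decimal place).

The posterior mean is a precision-weighted average: μ_n = (τ₀μ₀ + τ_data·x̄)/(τ₀+τ_data), with τ₀=1/σ₀² and τ_data=n/σ².
Here τ₀ = 1/72.6 = 0.013774 and τ_data = 13/86.1 = 0.150987, so τ_n = 0.164761.
Rearranging for μ₀: μ₀ = (μ_n·τ_n − τ_data·x̄)/τ₀ = (-10.8405·0.164761 − 0.150987·-11.2) / 0.013774 = -0.095037/0.013774 ≈ -6.9.

μ₀ = -6.9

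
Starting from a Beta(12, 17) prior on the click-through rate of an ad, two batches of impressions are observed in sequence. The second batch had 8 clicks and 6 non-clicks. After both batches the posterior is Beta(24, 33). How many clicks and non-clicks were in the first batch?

Because Beta–binomial updating is additive in the counts, the combined data contributed (α_post−α_prior, β_post−β_prior) successes and failures.
Total across both batches: 24−12=12 clicks, 33−17=16 non-clicks.
Subtract the second batch: 12−8=4 clicks and 16−6=10 non-clicks.

4 clicks and 10 non-clicks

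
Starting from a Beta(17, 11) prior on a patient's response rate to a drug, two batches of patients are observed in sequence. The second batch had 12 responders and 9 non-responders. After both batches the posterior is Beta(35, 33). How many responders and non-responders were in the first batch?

6 responders and 13 non-responders

Sequential conjugate updates are equivalent to a single update on the pooled data, so total successes = posterior α − prior α and total failures = posterior β − prior β.
Total across both batches: 35−17=18 responders, 33−11=22 non-responders.
Subtract the second batch: 18−12=6 responders and 22−9=13 non-responders.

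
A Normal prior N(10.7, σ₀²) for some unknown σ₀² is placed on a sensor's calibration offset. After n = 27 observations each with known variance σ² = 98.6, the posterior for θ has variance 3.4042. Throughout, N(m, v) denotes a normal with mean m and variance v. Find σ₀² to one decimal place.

For the Normal–Normal model with known σ², precisions add: τ_n = τ₀ + n/σ².
So 1/σ₀² = 1/3.4042 − 27/98.6 = 0.293755 − 0.273834 = 0.019921.
Hence σ₀² = 1/0.019921 ≈ 50.2.

σ₀² = 50.2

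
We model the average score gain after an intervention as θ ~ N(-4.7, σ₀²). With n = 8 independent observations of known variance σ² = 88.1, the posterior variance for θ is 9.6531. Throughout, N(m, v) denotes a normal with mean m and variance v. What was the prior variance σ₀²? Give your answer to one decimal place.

Posterior precision equals prior precision plus data precision: 1/σ_n² = 1/σ₀² + n/σ².
So 1/σ₀² = 1/9.6531 − 8/88.1 = 0.103594 − 0.090806 = 0.012788.
Hence σ₀² = 1/0.012788 ≈ 78.2.

σ₀² = 78.2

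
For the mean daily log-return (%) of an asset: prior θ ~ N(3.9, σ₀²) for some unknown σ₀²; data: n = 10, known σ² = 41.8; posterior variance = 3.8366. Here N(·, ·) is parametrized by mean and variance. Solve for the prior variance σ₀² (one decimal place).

For the Normal–Normal model with known σ², precisions add: τ_n = τ₀ + n/σ².
So 1/σ₀² = 1/3.8366 − 10/41.8 = 0.260647 − 0.239234 = 0.021413.
Hence σ₀² = 1/0.021413 ≈ 46.7.

σ₀² = 46.7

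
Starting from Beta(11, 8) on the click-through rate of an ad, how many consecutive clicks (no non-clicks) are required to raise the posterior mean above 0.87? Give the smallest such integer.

k = 43

After k clicks and 0 non-clicks the posterior is Beta(11+k, 8), with mean (11+k)/(11+8+k).
Set (11+k)/(19+k) > 0.87 and solve: k > (0.87·19 − 11)/(1 − 0.87) = 42.538.
The smallest integer exceeding 42.538 is 43, and checking k=43: (54)/(62) = 0.8710 > 0.87.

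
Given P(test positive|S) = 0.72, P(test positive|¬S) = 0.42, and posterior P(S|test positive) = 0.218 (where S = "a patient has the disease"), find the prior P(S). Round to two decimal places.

P(S) = 0.14

In odds form, posterior odds = prior odds × likelihood ratio, so prior odds = posterior odds ÷ LR.
Posterior odds = 0.218/(1−0.218) = 0.2788. LR = 0.72/0.42 = 1.7143.
Prior odds = 0.2788/1.7143 = 0.1626, so P(S) = 0.1626/(1+0.1626) ≈ 0.14.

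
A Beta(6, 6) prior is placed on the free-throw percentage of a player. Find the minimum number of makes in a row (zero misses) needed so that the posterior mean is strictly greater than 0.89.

After k makes and 0 misses the posterior is Beta(6+k, 6), with mean (6+k)/(6+6+k).
Set (6+k)/(12+k) > 0.89 and solve: k > (0.89·12 − 6)/(1 − 0.89) = 42.545.
The smallest integer exceeding 42.545 is 43, and checking k=43: (49)/(55) = 0.8909 > 0.89.

k = 43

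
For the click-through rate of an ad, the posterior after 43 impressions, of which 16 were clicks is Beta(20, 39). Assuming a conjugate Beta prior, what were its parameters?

A Beta(α, β) prior with s successes and f failures in binomial data gives a Beta(α+s, β+f) posterior.
So α = 20 − 16 = 4 and β = 39 − 27 = 12.

Beta(4, 12)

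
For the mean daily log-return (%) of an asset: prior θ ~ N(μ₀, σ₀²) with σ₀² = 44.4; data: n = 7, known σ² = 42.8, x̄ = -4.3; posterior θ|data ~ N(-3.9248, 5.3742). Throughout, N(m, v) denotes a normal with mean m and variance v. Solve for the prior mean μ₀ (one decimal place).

μ₀ = -1.2

The posterior mean is a precision-weighted average: μ_n = (τ₀μ₀ + τ_data·x̄)/(τ₀+τ_data), with τ₀=1/σ₀² and τ_data=n/σ².
Here τ₀ = 1/44.4 = 0.022523 and τ_data = 7/42.8 = 0.163551, so τ_n = 0.186074.
Rearranging for μ₀: μ₀ = (μ_n·τ_n − τ_data·x̄)/τ₀ = (-3.9248·0.186074 − 0.163551·-4.3) / 0.022523 = -0.027034/0.022523 ≈ -1.2.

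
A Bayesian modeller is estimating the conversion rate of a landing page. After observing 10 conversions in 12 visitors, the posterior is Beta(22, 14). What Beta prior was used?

Beta(12, 12)

Beta is conjugate to the binomial likelihood: posterior = Beta(a+s, b+f).
Subtract the data counts: 22−10=12, 14−2=12.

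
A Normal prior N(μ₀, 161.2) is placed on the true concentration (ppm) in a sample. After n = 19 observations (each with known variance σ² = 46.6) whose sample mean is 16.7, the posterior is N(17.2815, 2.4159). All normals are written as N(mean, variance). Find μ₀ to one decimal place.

The posterior mean is a precision-weighted average: μ_n = (τ₀μ₀ + τ_data·x̄)/(τ₀+τ_data), with τ₀=1/σ₀² and τ_data=n/σ².
Here τ₀ = 1/161.2 = 0.006203 and τ_data = 19/46.6 = 0.407725, so τ_n = 0.413928.
Rearranging for μ₀: μ₀ = (μ_n·τ_n − τ_data·x̄)/τ₀ = (17.2815·0.413928 − 0.407725·16.7) / 0.006203 = 0.344289/0.006203 ≈ 55.5.

μ₀ = 55.5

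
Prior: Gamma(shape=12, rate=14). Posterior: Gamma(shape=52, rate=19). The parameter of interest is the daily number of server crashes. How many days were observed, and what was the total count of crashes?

A Gamma(α, β) prior (rate parametrization) on a Poisson rate with n observations summing to S gives posterior Gamma(α+S, β+n).
Matching: Σxᵢ = 52 − 12 = 40 and n = 19 − 14 = 5.

n = 5 days with total 40 crashes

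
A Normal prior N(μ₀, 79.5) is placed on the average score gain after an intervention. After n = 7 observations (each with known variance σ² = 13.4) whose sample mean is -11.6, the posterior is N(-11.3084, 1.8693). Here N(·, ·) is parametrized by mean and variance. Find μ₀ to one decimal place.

The posterior mean is a precision-weighted average: μ_n = (τ₀μ₀ + τ_data·x̄)/(τ₀+τ_data), with τ₀=1/σ₀² and τ_data=n/σ².
Here τ₀ = 1/79.5 = 0.012579 and τ_data = 7/13.4 = 0.522388, so τ_n = 0.534967.
Rearranging for μ₀: μ₀ = (μ_n·τ_n − τ_data·x̄)/τ₀ = (-11.3084·0.534967 − 0.522388·-11.6) / 0.012579 = 0.010080/0.012579 ≈ 0.8.

μ₀ = 0.8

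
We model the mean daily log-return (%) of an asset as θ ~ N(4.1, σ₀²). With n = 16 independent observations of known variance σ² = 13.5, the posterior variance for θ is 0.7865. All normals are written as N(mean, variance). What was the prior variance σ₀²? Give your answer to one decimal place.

σ₀² = 11.6

Posterior precision equals prior precision plus data precision: 1/σ_n² = 1/σ₀² + n/σ².
So 1/σ₀² = 1/0.7865 − 16/13.5 = 1.271456 − 1.185185 = 0.086271.
Hence σ₀² = 1/0.086271 ≈ 11.6.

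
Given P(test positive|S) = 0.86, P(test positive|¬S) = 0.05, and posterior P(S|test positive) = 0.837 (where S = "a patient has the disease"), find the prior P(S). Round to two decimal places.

P(S) = 0.23

Bayes' rule in odds form gives O(S|E) = O(S)·[P(E|S)/P(E|¬S)], hence O(S) = O(S|E)/LR.
Posterior odds = 0.837/(1−0.837) = 5.1350. LR = 0.86/0.05 = 17.2000.
Prior odds = 5.1350/17.2000 = 0.2985, so P(S) = 0.2985/(1+0.2985) ≈ 0.23.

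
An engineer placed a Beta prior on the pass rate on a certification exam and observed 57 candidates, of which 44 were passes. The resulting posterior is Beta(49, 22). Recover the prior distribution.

A Beta(α, β) prior with s successes and f failures in binomial data gives a Beta(α+s, β+f) posterior.
Subtract the data counts: 49−44=5, 22−13=9.

Beta(5, 9)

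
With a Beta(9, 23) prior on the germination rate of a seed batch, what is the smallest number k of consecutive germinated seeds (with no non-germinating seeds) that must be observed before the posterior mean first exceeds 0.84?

k = 112

After k germinated seeds and 0 non-germinating seeds the posterior is Beta(9+k, 23), with mean (9+k)/(9+23+k).
Set (9+k)/(32+k) > 0.84 and solve: k > (0.84·32 − 9)/(1 − 0.84) = 111.750.
The smallest integer exceeding 111.750 is 112, and checking k=112: (121)/(144) = 0.8403 > 0.84.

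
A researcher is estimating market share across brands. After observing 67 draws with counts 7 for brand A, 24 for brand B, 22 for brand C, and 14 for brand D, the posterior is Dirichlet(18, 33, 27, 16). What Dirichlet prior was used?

Dirichlet(11, 9, 5, 2)

For a Dirichlet(α) prior with multinomial counts c, the posterior is Dirichlet(α + c) componentwise.
Subtract each count from the matching posterior parameter: 18−7=11, 33−24=9, 27−22=5, 16−14=2.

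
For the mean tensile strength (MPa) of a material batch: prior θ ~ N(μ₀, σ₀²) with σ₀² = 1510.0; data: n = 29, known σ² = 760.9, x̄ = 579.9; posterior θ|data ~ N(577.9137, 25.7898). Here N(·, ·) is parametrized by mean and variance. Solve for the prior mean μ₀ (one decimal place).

μ₀ = 463.6

The posterior mean is a precision-weighted average: μ_n = (τ₀μ₀ + τ_data·x̄)/(τ₀+τ_data), with τ₀=1/σ₀² and τ_data=n/σ².
Here τ₀ = 1/1510.0 = 0.000662 and τ_data = 29/760.9 = 0.038113, so τ_n = 0.038775.
Rearranging for μ₀: μ₀ = (μ_n·τ_n − τ_data·x̄)/τ₀ = (577.9137·0.038775 − 0.038113·579.9) / 0.000662 = 0.306875/0.000662 ≈ 463.6.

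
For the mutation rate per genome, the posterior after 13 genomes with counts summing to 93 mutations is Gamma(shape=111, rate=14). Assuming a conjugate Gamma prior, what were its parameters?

Gamma–Poisson conjugacy: posterior shape = α + Σxᵢ, posterior rate = β + n.
So α = 111 − 93 = 18 and β = 14 − 13 = 1.

Gamma(shape=18, rate=1)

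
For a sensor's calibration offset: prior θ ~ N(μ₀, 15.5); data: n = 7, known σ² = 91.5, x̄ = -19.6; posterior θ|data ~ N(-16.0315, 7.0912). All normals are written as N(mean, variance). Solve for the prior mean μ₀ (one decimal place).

μ₀ = -11.8

The posterior mean is a precision-weighted average: μ_n = (τ₀μ₀ + τ_data·x̄)/(τ₀+τ_data), with τ₀=1/σ₀² and τ_data=n/σ².
Here τ₀ = 1/15.5 = 0.064516 and τ_data = 7/91.5 = 0.076503, so τ_n = 0.141019.
Rearranging for μ₀: μ₀ = (μ_n·τ_n − τ_data·x̄)/τ₀ = (-16.0315·0.141019 − 0.076503·-19.6) / 0.064516 = -0.761287/0.064516 ≈ -11.8.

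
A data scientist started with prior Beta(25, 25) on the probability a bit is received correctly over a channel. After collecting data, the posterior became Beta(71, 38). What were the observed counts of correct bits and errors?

Under Beta–binomial conjugacy the posterior parameters are (a+s, b+f).
Match parameters: s=71−25=46, f=38−25=13.

46 correct bits and 13 errors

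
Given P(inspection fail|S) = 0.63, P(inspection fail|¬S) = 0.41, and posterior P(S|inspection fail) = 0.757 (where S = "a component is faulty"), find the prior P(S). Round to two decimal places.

In odds form, posterior odds = prior odds × likelihood ratio, so prior odds = posterior odds ÷ LR.
Posterior odds = 0.757/(1−0.757) = 3.1152. LR = 0.63/0.41 = 1.5366.
Prior odds = 3.1152/1.5366 = 2.0273, so P(S) = 2.0273/(1+2.0273) ≈ 0.67.

P(S) = 0.67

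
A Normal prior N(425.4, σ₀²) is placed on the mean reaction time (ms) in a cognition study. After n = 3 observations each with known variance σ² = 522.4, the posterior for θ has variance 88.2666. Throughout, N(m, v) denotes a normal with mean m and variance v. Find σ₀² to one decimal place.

For the Normal–Normal model with known σ², precisions add: τ_n = τ₀ + n/σ².
So 1/σ₀² = 1/88.2666 − 3/522.4 = 0.011329 − 0.005743 = 0.005586.
Hence σ₀² = 1/0.005586 ≈ 179.0.

σ₀² = 179.0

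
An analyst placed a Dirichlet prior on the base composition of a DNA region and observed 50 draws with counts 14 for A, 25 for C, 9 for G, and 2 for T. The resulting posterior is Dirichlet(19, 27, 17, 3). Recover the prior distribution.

Dirichlet(5, 2, 8, 1)

For a Dirichlet(α) prior with multinomial counts c, the posterior is Dirichlet(α + c) componentwise.
Subtract each count from the matching posterior parameter: 19−14=5, 27−25=2, 17−9=8, 3−2=1.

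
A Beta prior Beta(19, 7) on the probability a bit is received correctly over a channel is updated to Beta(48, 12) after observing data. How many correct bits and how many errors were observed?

A Beta(a, b) prior with s successes and f failures in binomial data gives a Beta(a+s, b+f) posterior.
Match parameters: s=48−19=29, f=12−7=5.

29 correct bits and 5 errors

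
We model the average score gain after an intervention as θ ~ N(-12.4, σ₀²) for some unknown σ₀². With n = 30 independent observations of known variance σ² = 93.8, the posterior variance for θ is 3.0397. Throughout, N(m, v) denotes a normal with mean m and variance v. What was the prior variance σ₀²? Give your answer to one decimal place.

σ₀² = 109.3

Posterior precision equals prior precision plus data precision: 1/σ_n² = 1/σ₀² + n/σ².
So 1/σ₀² = 1/3.0397 − 30/93.8 = 0.328980 − 0.319829 = 0.009151.
Hence σ₀² = 1/0.009151 ≈ 109.3.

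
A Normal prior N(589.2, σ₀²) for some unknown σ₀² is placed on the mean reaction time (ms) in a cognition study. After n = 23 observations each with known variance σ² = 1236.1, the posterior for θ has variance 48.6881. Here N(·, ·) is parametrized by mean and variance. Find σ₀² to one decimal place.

For the Normal–Normal model with known σ², precisions add: τ_n = τ₀ + n/σ².
So 1/σ₀² = 1/48.6881 − 23/1236.1 = 0.020539 − 0.018607 = 0.001932.
Hence σ₀² = 1/0.001932 ≈ 517.6.

σ₀² = 517.6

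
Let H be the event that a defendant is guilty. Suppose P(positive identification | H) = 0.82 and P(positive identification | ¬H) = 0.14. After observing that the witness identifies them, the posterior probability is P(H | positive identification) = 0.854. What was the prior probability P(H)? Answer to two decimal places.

P(H) = 0.50

Bayes' rule in odds form gives O(H|E) = O(H)·[P(E|H)/P(E|¬H)], hence O(H) = O(H|E)/LR.
Posterior odds = 0.854/(1−0.854) = 5.8493. LR = 0.82/0.14 = 5.8571.
Prior odds = 5.8493/5.8571 = 0.9987, so P(H) = 0.9987/(1+0.9987) ≈ 0.50.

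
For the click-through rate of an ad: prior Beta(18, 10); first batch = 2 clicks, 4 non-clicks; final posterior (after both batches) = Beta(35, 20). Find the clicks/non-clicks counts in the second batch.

15 clicks and 6 non-clicks

Because Beta–binomial updating is additive in the counts, the combined data contributed (α_post−α_prior, β_post−β_prior) successes and failures.
Total across both batches: 35−18=17 clicks, 20−10=10 non-clicks.
Subtract the first batch: 17−2=15 clicks and 10−4=6 non-clicks.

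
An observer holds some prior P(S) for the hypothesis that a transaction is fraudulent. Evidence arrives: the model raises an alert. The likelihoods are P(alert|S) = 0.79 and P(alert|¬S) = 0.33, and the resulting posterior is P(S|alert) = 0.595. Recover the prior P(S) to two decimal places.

In odds form, posterior odds = prior odds × likelihood ratio, so prior odds = posterior odds ÷ LR.
Posterior odds = 0.595/(1−0.595) = 1.4691. LR = 0.79/0.33 = 2.3939.
Prior odds = 1.4691/2.3939 = 0.6137, so P(S) = 0.6137/(1+0.6137) ≈ 0.38.

P(S) = 0.38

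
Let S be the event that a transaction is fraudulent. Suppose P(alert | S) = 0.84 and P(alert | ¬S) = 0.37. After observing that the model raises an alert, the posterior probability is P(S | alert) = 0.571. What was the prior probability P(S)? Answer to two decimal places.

P(S) = 0.37

Bayes' rule in odds form gives O(S|E) = O(S)·[P(E|S)/P(E|¬S)], hence O(S) = O(S|E)/LR.
Posterior odds = 0.571/(1−0.571) = 1.3310. LR = 0.84/0.37 = 2.2703.
Prior odds = 1.3310/2.2703 = 0.5863, so P(S) = 0.5863/(1+0.5863) ≈ 0.37.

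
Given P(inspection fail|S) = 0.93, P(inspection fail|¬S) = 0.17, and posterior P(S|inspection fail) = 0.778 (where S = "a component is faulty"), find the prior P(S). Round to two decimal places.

Bayes' rule in odds form gives O(S|E) = O(S)·[P(E|S)/P(E|¬S)], hence O(S) = O(S|E)/LR.
Posterior odds = 0.778/(1−0.778) = 3.5045. LR = 0.93/0.17 = 5.4706.
Prior odds = 3.5045/5.4706 = 0.6406, so P(S) = 0.6406/(1+0.6406) ≈ 0.39.

P(S) = 0.39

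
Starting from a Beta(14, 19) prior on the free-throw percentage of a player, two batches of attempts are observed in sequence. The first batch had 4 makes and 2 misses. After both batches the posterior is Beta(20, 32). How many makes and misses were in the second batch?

2 makes and 11 misses

Because Beta–binomial updating is additive in the counts, the combined data contributed (α_post−α_prior, β_post−β_prior) successes and failures.
Total across both batches: 20−14=6 makes, 32−19=13 misses.
Subtract the first batch: 6−4=2 makes and 13−2=11 misses.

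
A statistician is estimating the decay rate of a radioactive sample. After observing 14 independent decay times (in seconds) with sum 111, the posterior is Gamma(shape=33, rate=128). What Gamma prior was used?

For an exponential likelihood with a Gamma(α, β) prior on the rate, n observations with total T give posterior Gamma(α+n, β+T).
So α = 33 − 14 = 19 and β = 128 − 111 = 17.

Gamma(shape=19, rate=17)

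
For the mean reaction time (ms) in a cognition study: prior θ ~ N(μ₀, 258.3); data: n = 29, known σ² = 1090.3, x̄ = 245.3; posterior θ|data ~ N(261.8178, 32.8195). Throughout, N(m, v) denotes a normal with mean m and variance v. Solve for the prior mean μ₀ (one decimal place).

μ₀ = 375.3

The posterior mean is a precision-weighted average: μ_n = (τ₀μ₀ + τ_data·x̄)/(τ₀+τ_data), with τ₀=1/σ₀² and τ_data=n/σ².
Here τ₀ = 1/258.3 = 0.003871 and τ_data = 29/1090.3 = 0.026598, so τ_n = 0.030469.
Rearranging for μ₀: μ₀ = (μ_n·τ_n − τ_data·x̄)/τ₀ = (261.8178·0.030469 − 0.026598·245.3) / 0.003871 = 1.452837/0.003871 ≈ 375.3.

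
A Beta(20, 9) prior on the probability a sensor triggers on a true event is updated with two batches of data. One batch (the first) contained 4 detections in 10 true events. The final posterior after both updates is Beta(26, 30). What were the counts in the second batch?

Sequential conjugate updates are equivalent to a single update on the pooled data, so total successes = posterior α − prior α and total failures = posterior β − prior β.
Total across both batches: 26−20=6 detections, 30−9=21 misses.
Subtract the first batch: 6−4=2 detections and 21−6=15 misses.

2 detections and 15 misses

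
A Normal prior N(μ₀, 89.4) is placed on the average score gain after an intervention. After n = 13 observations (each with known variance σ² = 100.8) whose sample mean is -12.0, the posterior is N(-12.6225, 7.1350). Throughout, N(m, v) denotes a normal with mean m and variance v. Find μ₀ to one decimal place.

With known observation variance, the Normal–Normal posterior has precision τ_n = τ₀ + n/σ² and mean μ_n = (τ₀μ₀ + (n/σ²)x̄)/τ_n.
Here τ₀ = 1/89.4 = 0.011186 and τ_data = 13/100.8 = 0.128968, so τ_n = 0.140154.
Rearranging for μ₀: μ₀ = (μ_n·τ_n − τ_data·x̄)/τ₀ = (-12.6225·0.140154 − 0.128968·-12.0) / 0.011186 = -0.221478/0.011186 ≈ -19.8.

μ₀ = -19.8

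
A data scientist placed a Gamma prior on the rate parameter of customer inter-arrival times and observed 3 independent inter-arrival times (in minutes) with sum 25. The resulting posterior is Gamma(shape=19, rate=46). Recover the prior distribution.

Gamma(shape=16, rate=21)

For an exponential likelihood with a Gamma(α, β) prior on the rate, n observations with total T give posterior Gamma(α+n, β+T).
So α = 19 − 3 = 16 and β = 46 − 25 = 21.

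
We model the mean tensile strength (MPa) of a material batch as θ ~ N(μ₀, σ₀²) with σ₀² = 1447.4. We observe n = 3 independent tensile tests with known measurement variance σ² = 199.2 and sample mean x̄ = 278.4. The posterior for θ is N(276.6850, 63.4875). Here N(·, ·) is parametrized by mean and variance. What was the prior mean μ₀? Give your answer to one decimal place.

μ₀ = 239.3

The posterior mean is a precision-weighted average: μ_n = (τ₀μ₀ + τ_data·x̄)/(τ₀+τ_data), with τ₀=1/σ₀² and τ_data=n/σ².
Here τ₀ = 1/1447.4 = 0.000691 and τ_data = 3/199.2 = 0.015060, so τ_n = 0.015751.
Rearranging for μ₀: μ₀ = (μ_n·τ_n − τ_data·x̄)/τ₀ = (276.6850·0.015751 − 0.015060·278.4) / 0.000691 = 0.165361/0.000691 ≈ 239.3.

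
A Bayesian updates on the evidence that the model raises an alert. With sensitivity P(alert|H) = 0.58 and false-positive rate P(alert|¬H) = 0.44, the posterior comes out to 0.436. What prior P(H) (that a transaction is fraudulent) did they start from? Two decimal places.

Bayes' rule in odds form gives O(H|E) = O(H)·[P(E|H)/P(E|¬H)], hence O(H) = O(H|E)/LR.
Posterior odds = 0.436/(1−0.436) = 0.7730. LR = 0.58/0.44 = 1.3182.
Prior odds = 0.7730/1.3182 = 0.5864, so P(H) = 0.5864/(1+0.5864) ≈ 0.37.

P(H) = 0.37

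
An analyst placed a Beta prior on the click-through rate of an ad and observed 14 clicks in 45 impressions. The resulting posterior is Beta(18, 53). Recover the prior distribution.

Beta is conjugate to the binomial likelihood: posterior = Beta(a+s, b+f).
Subtract the data counts: 18−14=4, 53−31=22.

Beta(4, 22)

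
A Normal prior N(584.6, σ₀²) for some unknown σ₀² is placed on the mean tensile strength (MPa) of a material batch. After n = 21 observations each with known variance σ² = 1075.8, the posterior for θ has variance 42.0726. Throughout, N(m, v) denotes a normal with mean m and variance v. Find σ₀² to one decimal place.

σ₀² = 235.4

Posterior precision equals prior precision plus data precision: 1/σ_n² = 1/σ₀² + n/σ².
So 1/σ₀² = 1/42.0726 − 21/1075.8 = 0.023768 − 0.019520 = 0.004248.
Hence σ₀² = 1/0.004248 ≈ 235.4.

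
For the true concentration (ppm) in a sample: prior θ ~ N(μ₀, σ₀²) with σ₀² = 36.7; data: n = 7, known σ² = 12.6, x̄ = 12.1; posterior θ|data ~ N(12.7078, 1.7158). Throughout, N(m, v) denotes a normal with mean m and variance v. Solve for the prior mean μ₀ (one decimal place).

With known observation variance, the Normal–Normal posterior has precision τ_n = τ₀ + n/σ² and mean μ_n = (τ₀μ₀ + (n/σ²)x̄)/τ_n.
Here τ₀ = 1/36.7 = 0.027248 and τ_data = 7/12.6 = 0.555556, so τ_n = 0.582804.
Rearranging for μ₀: μ₀ = (μ_n·τ_n − τ_data·x̄)/τ₀ = (12.7078·0.582804 − 0.555556·12.1) / 0.027248 = 0.683929/0.027248 ≈ 25.1.

μ₀ = 25.1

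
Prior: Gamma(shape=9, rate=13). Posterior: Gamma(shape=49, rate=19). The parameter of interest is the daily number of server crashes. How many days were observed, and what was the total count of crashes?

Gamma–Poisson conjugacy: posterior shape = α + Σxᵢ, posterior rate = β + n.
Matching: Σxᵢ = 49 − 9 = 40 and n = 19 − 13 = 6.

n = 6 days with total 40 crashes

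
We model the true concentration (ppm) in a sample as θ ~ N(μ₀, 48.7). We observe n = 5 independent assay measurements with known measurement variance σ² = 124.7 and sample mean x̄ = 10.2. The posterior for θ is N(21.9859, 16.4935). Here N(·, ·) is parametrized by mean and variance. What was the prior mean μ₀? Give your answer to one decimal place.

The posterior mean is a precision-weighted average: μ_n = (τ₀μ₀ + τ_data·x̄)/(τ₀+τ_data), with τ₀=1/σ₀² and τ_data=n/σ².
Here τ₀ = 1/48.7 = 0.020534 and τ_data = 5/124.7 = 0.040096, so τ_n = 0.060630.
Rearranging for μ₀: μ₀ = (μ_n·τ_n − τ_data·x̄)/τ₀ = (21.9859·0.060630 − 0.040096·10.2) / 0.020534 = 0.924026/0.020534 ≈ 45.0.

μ₀ = 45.0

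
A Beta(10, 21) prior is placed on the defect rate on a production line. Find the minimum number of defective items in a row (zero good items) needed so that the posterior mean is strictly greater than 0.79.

k = 70

After k defective items and 0 good items the posterior is Beta(10+k, 21), with mean (10+k)/(10+21+k).
Set (10+k)/(31+k) > 0.79 and solve: k > (0.79·31 − 10)/(1 − 0.79) = 69.000.
The smallest integer exceeding 69.000 is 70, and checking k=70: (80)/(101) = 0.7921 > 0.79.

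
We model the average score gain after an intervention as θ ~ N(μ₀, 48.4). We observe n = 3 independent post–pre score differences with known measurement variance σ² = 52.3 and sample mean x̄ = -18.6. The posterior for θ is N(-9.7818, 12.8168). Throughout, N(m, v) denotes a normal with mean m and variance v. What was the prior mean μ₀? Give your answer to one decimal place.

The posterior mean is a precision-weighted average: μ_n = (τ₀μ₀ + τ_data·x̄)/(τ₀+τ_data), with τ₀=1/σ₀² and τ_data=n/σ².
Here τ₀ = 1/48.4 = 0.020661 and τ_data = 3/52.3 = 0.057361, so τ_n = 0.078022.
Rearranging for μ₀: μ₀ = (μ_n·τ_n − τ_data·x̄)/τ₀ = (-9.7818·0.078022 − 0.057361·-18.6) / 0.020661 = 0.303719/0.020661 ≈ 14.7.

μ₀ = 14.7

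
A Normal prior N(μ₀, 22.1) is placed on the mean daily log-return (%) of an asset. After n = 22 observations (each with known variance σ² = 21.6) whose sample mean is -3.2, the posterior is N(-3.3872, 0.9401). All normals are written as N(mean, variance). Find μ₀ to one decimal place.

With known observation variance, the Normal–Normal posterior has precision τ_n = τ₀ + n/σ² and mean μ_n = (τ₀μ₀ + (n/σ²)x̄)/τ_n.
Here τ₀ = 1/22.1 = 0.045249 and τ_data = 22/21.6 = 1.018519, so τ_n = 1.063768.
Rearranging for μ₀: μ₀ = (μ_n·τ_n − τ_data·x̄)/τ₀ = (-3.3872·1.063768 − 1.018519·-3.2) / 0.045249 = -0.343934/0.045249 ≈ -7.6.

μ₀ = -7.6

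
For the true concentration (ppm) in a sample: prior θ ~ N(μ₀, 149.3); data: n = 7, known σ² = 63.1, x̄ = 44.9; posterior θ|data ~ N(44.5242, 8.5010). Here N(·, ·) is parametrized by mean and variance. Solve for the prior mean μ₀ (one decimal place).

The posterior mean is a precision-weighted average: μ_n = (τ₀μ₀ + τ_data·x̄)/(τ₀+τ_data), with τ₀=1/σ₀² and τ_data=n/σ².
Here τ₀ = 1/149.3 = 0.006698 and τ_data = 7/63.1 = 0.110935, so τ_n = 0.117633.
Rearranging for μ₀: μ₀ = (μ_n·τ_n − τ_data·x̄)/τ₀ = (44.5242·0.117633 − 0.110935·44.9) / 0.006698 = 0.256534/0.006698 ≈ 38.3.

μ₀ = 38.3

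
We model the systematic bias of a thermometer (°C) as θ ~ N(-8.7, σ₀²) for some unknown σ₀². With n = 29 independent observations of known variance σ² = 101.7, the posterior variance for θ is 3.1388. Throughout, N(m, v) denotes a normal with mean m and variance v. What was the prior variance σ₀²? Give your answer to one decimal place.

Posterior precision equals prior precision plus data precision: 1/σ_n² = 1/σ₀² + n/σ².
So 1/σ₀² = 1/3.1388 − 29/101.7 = 0.318593 − 0.285152 = 0.033441.
Hence σ₀² = 1/0.033441 ≈ 29.9.

σ₀² = 29.9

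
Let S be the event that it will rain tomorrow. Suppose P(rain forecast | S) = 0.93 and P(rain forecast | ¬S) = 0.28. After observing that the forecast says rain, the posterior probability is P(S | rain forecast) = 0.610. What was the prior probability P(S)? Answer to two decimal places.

P(S) = 0.32

In odds form, posterior odds = prior odds × likelihood ratio, so prior odds = posterior odds ÷ LR.
Posterior odds = 0.610/(1−0.610) = 1.5641. LR = 0.93/0.28 = 3.3214.
Prior odds = 1.5641/3.3214 = 0.4709, so P(S) = 0.4709/(1+0.4709) ≈ 0.32.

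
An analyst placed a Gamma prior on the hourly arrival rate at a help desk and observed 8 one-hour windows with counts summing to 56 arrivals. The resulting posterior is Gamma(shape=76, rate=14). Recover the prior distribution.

A Gamma(α, β) prior (rate parametrization) on a Poisson rate with n observations summing to S gives posterior Gamma(α+S, β+n).
So α = 76 − 56 = 20 and β = 14 − 8 = 6.

Gamma(shape=20, rate=6)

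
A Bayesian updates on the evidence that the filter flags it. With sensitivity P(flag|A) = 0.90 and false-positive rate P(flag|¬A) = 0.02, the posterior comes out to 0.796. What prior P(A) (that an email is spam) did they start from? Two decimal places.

Bayes' rule in odds form gives O(A|E) = O(A)·[P(E|A)/P(E|¬A)], hence O(A) = O(A|E)/LR.
Posterior odds = 0.796/(1−0.796) = 3.9020. LR = 0.90/0.02 = 45.0000.
Prior odds = 3.9020/45.0000 = 0.0867, so P(A) = 0.0867/(1+0.0867) ≈ 0.08.

P(A) = 0.08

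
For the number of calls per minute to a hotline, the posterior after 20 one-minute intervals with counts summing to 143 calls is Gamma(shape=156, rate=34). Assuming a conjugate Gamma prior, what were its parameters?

Gamma(shape=13, rate=14)

A Gamma(α, β) prior (rate parametrization) on a Poisson rate with n observations summing to S gives posterior Gamma(α+S, β+n).
So α = 156 − 143 = 13 and β = 34 − 20 = 14.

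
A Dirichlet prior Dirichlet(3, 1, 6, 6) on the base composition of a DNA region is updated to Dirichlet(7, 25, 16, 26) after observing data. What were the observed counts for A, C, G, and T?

For a Dirichlet(α) prior with multinomial counts c, the posterior is Dirichlet(α + c) componentwise.
Counts are posterior − prior componentwise: 7−3=4, 25−1=24, 16−6=10, 26−6=20.

counts (4, 24, 10, 20)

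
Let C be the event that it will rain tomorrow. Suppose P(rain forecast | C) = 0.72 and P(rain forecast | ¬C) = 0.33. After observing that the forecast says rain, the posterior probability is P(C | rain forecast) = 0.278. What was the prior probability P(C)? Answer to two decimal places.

P(C) = 0.15

In odds form, posterior odds = prior odds × likelihood ratio, so prior odds = posterior odds ÷ LR.
Posterior odds = 0.278/(1−0.278) = 0.3850. LR = 0.72/0.33 = 2.1818.
Prior odds = 0.3850/2.1818 = 0.1765, so P(C) = 0.1765/(1+0.1765) ≈ 0.15.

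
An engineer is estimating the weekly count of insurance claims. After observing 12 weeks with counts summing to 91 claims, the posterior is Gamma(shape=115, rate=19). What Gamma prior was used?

A Gamma(α, β) prior (rate parametrization) on a Poisson rate with n observations summing to S gives posterior Gamma(α+S, β+n).
So α = 115 − 91 = 24 and β = 19 − 12 = 7.

Gamma(shape=24, rate=7)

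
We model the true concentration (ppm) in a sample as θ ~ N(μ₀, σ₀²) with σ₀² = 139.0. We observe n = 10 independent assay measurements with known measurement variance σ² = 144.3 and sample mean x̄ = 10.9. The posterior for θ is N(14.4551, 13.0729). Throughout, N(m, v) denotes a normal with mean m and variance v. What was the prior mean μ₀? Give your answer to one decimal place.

μ₀ = 48.7

With known observation variance, the Normal–Normal posterior has precision τ_n = τ₀ + n/σ² and mean μ_n = (τ₀μ₀ + (n/σ²)x̄)/τ_n.
Here τ₀ = 1/139.0 = 0.007194 and τ_data = 10/144.3 = 0.069300, so τ_n = 0.076494.
Rearranging for μ₀: μ₀ = (μ_n·τ_n − τ_data·x̄)/τ₀ = (14.4551·0.076494 − 0.069300·10.9) / 0.007194 = 0.350358/0.007194 ≈ 48.7.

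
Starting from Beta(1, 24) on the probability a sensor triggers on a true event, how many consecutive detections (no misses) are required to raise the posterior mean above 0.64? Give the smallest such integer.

k = 42

After k detections and 0 misses the posterior is Beta(1+k, 24), with mean (1+k)/(1+24+k).
Set (1+k)/(25+k) > 0.64 and solve: k > (0.64·25 − 1)/(1 − 0.64) = 41.667.
The smallest integer exceeding 41.667 is 42, and checking k=42: (43)/(67) = 0.6418 > 0.64.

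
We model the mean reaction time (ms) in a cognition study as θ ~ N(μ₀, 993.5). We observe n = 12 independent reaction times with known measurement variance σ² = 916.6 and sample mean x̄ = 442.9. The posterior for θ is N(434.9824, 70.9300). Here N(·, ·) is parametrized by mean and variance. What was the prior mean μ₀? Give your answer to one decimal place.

μ₀ = 332.0

The posterior mean is a precision-weighted average: μ_n = (τ₀μ₀ + τ_data·x̄)/(τ₀+τ_data), with τ₀=1/σ₀² and τ_data=n/σ².
Here τ₀ = 1/993.5 = 0.001007 and τ_data = 12/916.6 = 0.013092, so τ_n = 0.014099.
Rearranging for μ₀: μ₀ = (μ_n·τ_n − τ_data·x̄)/τ₀ = (434.9824·0.014099 − 0.013092·442.9) / 0.001007 = 0.334370/0.001007 ≈ 332.0.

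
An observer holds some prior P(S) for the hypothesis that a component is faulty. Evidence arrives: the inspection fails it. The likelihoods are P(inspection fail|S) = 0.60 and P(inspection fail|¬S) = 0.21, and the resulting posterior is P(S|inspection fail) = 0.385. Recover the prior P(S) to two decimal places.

Bayes' rule in odds form gives O(S|E) = O(S)·[P(E|S)/P(E|¬S)], hence O(S) = O(S|E)/LR.
Posterior odds = 0.385/(1−0.385) = 0.6260. LR = 0.60/0.21 = 2.8571.
Prior odds = 0.6260/2.8571 = 0.2191, so P(S) = 0.2191/(1+0.2191) ≈ 0.18.

P(S) = 0.18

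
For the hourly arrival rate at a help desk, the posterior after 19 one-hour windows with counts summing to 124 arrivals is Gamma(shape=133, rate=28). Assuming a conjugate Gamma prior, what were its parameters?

Gamma(shape=9, rate=9)

Gamma–Poisson conjugacy: posterior shape = α + Σxᵢ, posterior rate = β + n.
So α = 133 − 124 = 9 and β = 28 − 19 = 9.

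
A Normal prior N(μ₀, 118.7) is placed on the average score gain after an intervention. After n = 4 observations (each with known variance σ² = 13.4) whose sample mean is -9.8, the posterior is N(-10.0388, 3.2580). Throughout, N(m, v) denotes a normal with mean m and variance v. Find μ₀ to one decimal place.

With known observation variance, the Normal–Normal posterior has precision τ_n = τ₀ + n/σ² and mean μ_n = (τ₀μ₀ + (n/σ²)x̄)/τ_n.
Here τ₀ = 1/118.7 = 0.008425 and τ_data = 4/13.4 = 0.298507, so τ_n = 0.306932.
Rearranging for μ₀: μ₀ = (μ_n·τ_n − τ_data·x̄)/τ₀ = (-10.0388·0.306932 − 0.298507·-9.8) / 0.008425 = -0.155860/0.008425 ≈ -18.5.

μ₀ = -18.5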